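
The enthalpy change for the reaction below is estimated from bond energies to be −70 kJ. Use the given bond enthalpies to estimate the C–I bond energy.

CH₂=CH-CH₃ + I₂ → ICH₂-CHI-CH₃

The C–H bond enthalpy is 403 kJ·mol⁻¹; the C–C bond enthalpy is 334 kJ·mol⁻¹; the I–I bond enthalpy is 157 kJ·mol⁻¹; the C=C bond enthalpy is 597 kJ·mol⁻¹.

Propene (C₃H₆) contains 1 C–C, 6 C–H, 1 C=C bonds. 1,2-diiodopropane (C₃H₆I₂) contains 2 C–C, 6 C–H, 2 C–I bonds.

Let D be the C–I bond energy.
Σ(broken) = 1×334 + 6×403 + 1×597 + 1×157 = 3506
Σ(formed) = 2×334 + 6×403 + 2×D = 3086 + 2D
ΔH = Σ(broken) − Σ(formed) = (3506) − (3086 + 2D) = +420 − 2D
Setting this equal to −70 kJ gives 2D = 490, so D = 245 kJ/mol.

D(C–I) ≈ 245 kJ/mol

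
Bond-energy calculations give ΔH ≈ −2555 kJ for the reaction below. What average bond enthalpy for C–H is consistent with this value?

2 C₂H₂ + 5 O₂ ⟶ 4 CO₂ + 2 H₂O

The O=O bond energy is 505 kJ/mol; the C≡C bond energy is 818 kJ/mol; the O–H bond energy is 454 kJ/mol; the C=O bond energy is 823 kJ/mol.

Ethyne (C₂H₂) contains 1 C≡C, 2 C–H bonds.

Let D be the C–H bond energy.
Σ(broken) = 2×818 + 4×D + 5×505 = 4161 + 4D
Σ(formed) = 8×823 + 4×454 = 8400
ΔH = Σ(broken) − Σ(formed) = (4161 + 4D) − (8400) = −4239 + 4D
Setting this equal to −2555 kJ gives 4D = 1684, so D = 421 kJ/mol.

D(C–H) ≈ 421 kJ/mol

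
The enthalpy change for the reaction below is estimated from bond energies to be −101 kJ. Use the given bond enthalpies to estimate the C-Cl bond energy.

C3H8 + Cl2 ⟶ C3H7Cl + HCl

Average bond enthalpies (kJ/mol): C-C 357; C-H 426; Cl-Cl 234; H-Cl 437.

Let D be the C-Cl bond energy.
Σ(broken) = 2×357 + 8×426 + 1×234 = 4356
Σ(formed) = 2×357 + 1×D + 7×426 + 1×437 = 4133 + D
ΔH = Σ(broken) − Σ(formed) = (4356) − (4133 + D) = +223 − D
Setting this equal to −101 kJ gives D = 324 kJ/mol.

D(C-Cl) ≈ 324 kJ/mol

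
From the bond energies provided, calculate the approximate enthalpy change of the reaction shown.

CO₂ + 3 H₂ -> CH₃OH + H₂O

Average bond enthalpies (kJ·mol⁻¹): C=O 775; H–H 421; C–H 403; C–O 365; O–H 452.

ΔH ≈ −117 kJ

Bonds broken (reactants):
  C=O: 2 × 775 = 1550
  H–H: 3 × 421 = 1263
  Σ(broken) = 2813 kJ
Bonds formed (products):
  C–H: 3 × 403 = 1209
  C–O: 1 × 365 = 365
  O–H: 3 × 452 = 1356
  Σ(formed) = 2930 kJ
ΔH = Σ(broken) − Σ(formed) = 2813 − 2930 = −117 kJ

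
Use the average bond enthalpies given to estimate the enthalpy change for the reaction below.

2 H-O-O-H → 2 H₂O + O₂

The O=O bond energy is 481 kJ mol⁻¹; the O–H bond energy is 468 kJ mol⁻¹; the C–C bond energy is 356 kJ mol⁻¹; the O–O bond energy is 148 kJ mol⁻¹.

Bonds broken (reactants):
  O–H: 4 × 468 = 1872
  O–O: 2 × 148 = 296
  Σ(broken) = 2168 kJ
Bonds formed (products):
  O–H: 4 × 468 = 1872
  O=O: 1 × 481 = 481
  Σ(formed) = 2353 kJ
ΔH = Σ(broken) − Σ(formed) = 2168 − 2353 = −185 kJ

ΔH ≈ −185 kJ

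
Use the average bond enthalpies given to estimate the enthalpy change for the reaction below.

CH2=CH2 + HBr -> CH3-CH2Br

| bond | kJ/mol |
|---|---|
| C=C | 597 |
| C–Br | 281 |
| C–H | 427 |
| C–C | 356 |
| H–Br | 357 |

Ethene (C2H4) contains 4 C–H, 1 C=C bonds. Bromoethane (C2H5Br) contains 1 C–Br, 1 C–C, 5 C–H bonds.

Bonds broken (reactants):
  C–H: 4 × 427 = 1708
  C=C: 1 × 597 = 597
  H–Br: 1 × 357 = 357
  Σ(broken) = 2662 kJ
Bonds formed (products):
  C–Br: 1 × 281 = 281
  C–C: 1 × 356 = 356
  C–H: 5 × 427 = 2135
  Σ(formed) = 2772 kJ
ΔH = Σ(broken) − Σ(formed) = 2662 − 2772 = −110 kJ

ΔH ≈ −110 kJ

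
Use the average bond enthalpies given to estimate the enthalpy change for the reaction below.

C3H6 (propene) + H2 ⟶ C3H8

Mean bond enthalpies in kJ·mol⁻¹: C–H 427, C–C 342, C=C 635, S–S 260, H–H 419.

Bonds broken (reactants):
  C–C: 1 × 342 = 342
  C–H: 6 × 427 = 2562
  C=C: 1 × 635 = 635
  H–H: 1 × 419 = 419
  Σ(broken) = 3958 kJ
Bonds formed (products):
  C–C: 2 × 342 = 684
  C–H: 8 × 427 = 3416
  Σ(formed) = 4100 kJ
ΔH = Σ(broken) − Σ(formed) = 3958 − 4100 = −142 kJ

ΔH ≈ −142 kJ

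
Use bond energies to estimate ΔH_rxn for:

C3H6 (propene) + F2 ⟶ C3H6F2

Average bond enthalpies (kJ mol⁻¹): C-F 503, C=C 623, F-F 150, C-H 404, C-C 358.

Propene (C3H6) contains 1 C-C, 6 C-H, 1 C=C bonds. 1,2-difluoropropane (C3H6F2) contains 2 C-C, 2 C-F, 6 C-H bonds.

ΔH ≈ −591 kJ

Bonds broken (reactants):
  C-C: 1 × 358 = 358
  C-H: 6 × 404 = 2424
  C=C: 1 × 623 = 623
  F-F: 1 × 150 = 150
  Σ(broken) = 3555 kJ
Bonds formed (products):
  C-C: 2 × 358 = 716
  C-F: 2 × 503 = 1006
  C-H: 6 × 404 = 2424
  Σ(formed) = 4146 kJ
ΔH = Σ(broken) − Σ(formed) = 3555 − 4146 = −591 kJ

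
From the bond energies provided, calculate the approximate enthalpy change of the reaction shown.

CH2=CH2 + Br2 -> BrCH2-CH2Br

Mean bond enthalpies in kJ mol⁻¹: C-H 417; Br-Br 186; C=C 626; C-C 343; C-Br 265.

Bonds broken (reactants):
  Br-Br: 1 × 186 = 186
  C-H: 4 × 417 = 1668
  C=C: 1 × 626 = 626
  Σ(broken) = 2480 kJ
Bonds formed (products):
  C-Br: 2 × 265 = 530
  C-C: 1 × 343 = 343
  C-H: 4 × 417 = 1668
  Σ(formed) = 2541 kJ
ΔH = Σ(broken) − Σ(formed) = 2480 − 2541 = −61 kJ

ΔH ≈ −61 kJ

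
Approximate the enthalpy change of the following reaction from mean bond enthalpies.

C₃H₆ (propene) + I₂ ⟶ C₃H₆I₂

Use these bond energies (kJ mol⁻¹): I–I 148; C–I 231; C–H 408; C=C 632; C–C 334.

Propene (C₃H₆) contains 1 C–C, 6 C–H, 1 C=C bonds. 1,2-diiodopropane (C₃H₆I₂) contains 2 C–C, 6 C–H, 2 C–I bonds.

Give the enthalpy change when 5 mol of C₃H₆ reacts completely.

ΔH = −80 kJ

Bonds broken (reactants):
  C–C: 1 × 334 = 334
  C–H: 6 × 408 = 2448
  C=C: 1 × 632 = 632
  I–I: 1 × 148 = 148
  Σ(broken) = 3562 kJ
Bonds formed (products):
  C–C: 2 × 334 = 668
  C–H: 6 × 408 = 2448
  C–I: 2 × 231 = 462
  Σ(formed) = 3578 kJ
ΔH = Σ(broken) − Σ(formed) = 3562 − 3578 = −16 kJ
For 5× the reaction as written: 5 × (−16) = −80 kJ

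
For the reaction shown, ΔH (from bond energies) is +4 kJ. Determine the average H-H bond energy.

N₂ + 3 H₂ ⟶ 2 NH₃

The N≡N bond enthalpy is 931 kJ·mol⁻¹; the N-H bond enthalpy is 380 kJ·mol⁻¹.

Let D be the H-H bond energy.
Σ(broken) = 3×D + 1×931 = 931 + 3D
Σ(formed) = 6×380 = 2280
ΔH = Σ(broken) − Σ(formed) = (931 + 3D) − (2280) = −1349 + 3D
Setting this equal to +4 kJ gives 3D = 1353, so D = 451 kJ/mol.

D(H-H) ≈ 451 kJ/mol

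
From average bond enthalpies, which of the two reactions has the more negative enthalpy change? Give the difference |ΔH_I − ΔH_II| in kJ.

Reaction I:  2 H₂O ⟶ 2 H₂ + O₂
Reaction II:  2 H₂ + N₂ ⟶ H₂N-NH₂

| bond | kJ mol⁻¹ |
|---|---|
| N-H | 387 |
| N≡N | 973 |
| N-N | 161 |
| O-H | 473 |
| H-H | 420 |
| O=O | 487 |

Reaction II, by 461 kJ

Reaction I:
  Bonds broken (reactants):
    O-H: 4 × 473 = 1892
    Σ(broken) = 1892 kJ
  Bonds formed (products):
    H-H: 2 × 420 = 840
    O=O: 1 × 487 = 487
    Σ(formed) = 1327 kJ
  ΔH_I = 1892 − 1327 = +565 kJ
Reaction II:
  Bonds broken (reactants):
    H-H: 2 × 420 = 840
    N≡N: 1 × 973 = 973
    Σ(broken) = 1813 kJ
  Bonds formed (products):
    N-H: 4 × 387 = 1548
    N-N: 1 × 161 = 161
    Σ(formed) = 1709 kJ
  ΔH_II = 1813 − 1709 = +104 kJ
ΔH_I − ΔH_II = +461 kJ, so reaction II has the more negative ΔH; |ΔH_I − ΔH_II| = 461 kJ.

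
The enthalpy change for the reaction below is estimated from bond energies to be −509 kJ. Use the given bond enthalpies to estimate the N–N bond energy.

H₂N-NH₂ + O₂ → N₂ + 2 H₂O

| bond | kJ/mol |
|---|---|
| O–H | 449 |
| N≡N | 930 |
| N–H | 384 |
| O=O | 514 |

Let D be the N–N bond energy.
Σ(broken) = 4×384 + 1×D + 1×514 = 2050 + D
Σ(formed) = 1×930 + 4×449 = 2726
ΔH = Σ(broken) − Σ(formed) = (2050 + D) − (2726) = −676 + D
Setting this equal to −509 kJ gives D = 167 kJ/mol.

D(N–N) ≈ 167 kJ/mol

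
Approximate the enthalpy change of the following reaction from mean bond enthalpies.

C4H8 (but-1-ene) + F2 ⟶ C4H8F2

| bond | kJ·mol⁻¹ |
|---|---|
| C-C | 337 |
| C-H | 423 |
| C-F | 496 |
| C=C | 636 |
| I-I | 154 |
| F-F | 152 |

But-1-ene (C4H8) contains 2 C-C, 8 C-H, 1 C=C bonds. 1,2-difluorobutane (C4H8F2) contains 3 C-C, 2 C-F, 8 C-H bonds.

ΔH ≈ −541 kJ

Bonds broken (reactants):
  C-C: 2 × 337 = 674
  C-H: 8 × 423 = 3384
  C=C: 1 × 636 = 636
  F-F: 1 × 152 = 152
  Σ(broken) = 4846 kJ
Bonds formed (products):
  C-C: 3 × 337 = 1011
  C-F: 2 × 496 = 992
  C-H: 8 × 423 = 3384
  Σ(formed) = 5387 kJ
ΔH = Σ(broken) − Σ(formed) = 4846 − 5387 = −541 kJ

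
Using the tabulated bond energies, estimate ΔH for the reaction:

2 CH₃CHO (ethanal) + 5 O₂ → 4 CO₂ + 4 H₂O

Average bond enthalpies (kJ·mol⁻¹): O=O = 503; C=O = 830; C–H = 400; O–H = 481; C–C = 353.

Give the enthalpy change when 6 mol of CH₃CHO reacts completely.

ΔH = −7221 kJ

Bonds broken (reactants):
  C–C: 2 × 353 = 706
  C–H: 8 × 400 = 3200
  C=O: 2 × 830 = 1660
  O=O: 5 × 503 = 2515
  Σ(broken) = 8081 kJ
Bonds formed (products):
  C=O: 8 × 830 = 6640
  O–H: 8 × 481 = 3848
  Σ(formed) = 10488 kJ
ΔH = Σ(broken) − Σ(formed) = 8081 − 10488 = −2407 kJ
For 3× the reaction as written: 3 × (−2407) = −7221 kJ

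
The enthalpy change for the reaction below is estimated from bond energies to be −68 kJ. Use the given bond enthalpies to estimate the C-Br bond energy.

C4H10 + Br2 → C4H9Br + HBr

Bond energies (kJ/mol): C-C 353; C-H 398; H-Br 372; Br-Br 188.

Let D be the C-Br bond energy.
Σ(broken) = 1×188 + 3×353 + 10×398 = 5227
Σ(formed) = 1×D + 3×353 + 9×398 + 1×372 = 5013 + D
ΔH = Σ(broken) − Σ(formed) = (5227) − (5013 + D) = +214 − D
Setting this equal to −68 kJ gives D = 282 kJ/mol.

D(C-Br) ≈ 282 kJ/mol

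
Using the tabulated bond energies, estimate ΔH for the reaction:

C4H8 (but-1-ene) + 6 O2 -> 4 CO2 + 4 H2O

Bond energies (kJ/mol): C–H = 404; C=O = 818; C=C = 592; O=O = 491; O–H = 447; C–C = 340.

Bonds broken (reactants):
  C–C: 2 × 340 = 680
  C–H: 8 × 404 = 3232
  C=C: 1 × 592 = 592
  O=O: 6 × 491 = 2946
  Σ(broken) = 7450 kJ
Bonds formed (products):
  C=O: 8 × 818 = 6544
  O–H: 8 × 447 = 3576
  Σ(formed) = 10120 kJ
ΔH = Σ(broken) − Σ(formed) = 7450 − 10120 = −2670 kJ

ΔH ≈ −2670 kJ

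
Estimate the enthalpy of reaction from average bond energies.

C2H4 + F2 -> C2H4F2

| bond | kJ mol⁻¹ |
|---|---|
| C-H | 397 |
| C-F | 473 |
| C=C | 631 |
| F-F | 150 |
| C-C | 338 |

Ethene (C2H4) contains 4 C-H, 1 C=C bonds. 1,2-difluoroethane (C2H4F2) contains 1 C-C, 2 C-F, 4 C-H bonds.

Bonds broken (reactants):
  C-H: 4 × 397 = 1588
  C=C: 1 × 631 = 631
  F-F: 1 × 150 = 150
  Σ(broken) = 2369 kJ
Bonds formed (products):
  C-C: 1 × 338 = 338
  C-F: 2 × 473 = 946
  C-H: 4 × 397 = 1588
  Σ(formed) = 2872 kJ
ΔH = Σ(broken) − Σ(formed) = 2369 − 2872 = −503 kJ

ΔH ≈ −503 kJ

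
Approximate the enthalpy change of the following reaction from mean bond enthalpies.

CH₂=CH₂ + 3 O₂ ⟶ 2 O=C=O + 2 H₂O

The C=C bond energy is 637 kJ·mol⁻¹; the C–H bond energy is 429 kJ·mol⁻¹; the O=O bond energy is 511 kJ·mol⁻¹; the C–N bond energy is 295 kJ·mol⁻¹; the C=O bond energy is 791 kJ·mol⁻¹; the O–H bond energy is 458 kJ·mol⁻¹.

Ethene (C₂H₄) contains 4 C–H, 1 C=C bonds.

ΔH ≈ −1110 kJ

Bonds broken (reactants):
  C–H: 4 × 429 = 1716
  C=C: 1 × 637 = 637
  O=O: 3 × 511 = 1533
  Σ(broken) = 3886 kJ
Bonds formed (products):
  C=O: 4 × 791 = 3164
  O–H: 4 × 458 = 1832
  Σ(formed) = 4996 kJ
ΔH = Σ(broken) − Σ(formed) = 3886 − 4996 = −1110 kJ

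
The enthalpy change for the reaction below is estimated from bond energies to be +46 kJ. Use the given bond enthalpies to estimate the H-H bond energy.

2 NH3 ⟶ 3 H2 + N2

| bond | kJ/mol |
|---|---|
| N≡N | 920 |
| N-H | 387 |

D(H-H) ≈ 452 kJ/mol

Let D be the H-H bond energy.
Σ(broken) = 6×387 = 2322
Σ(formed) = 3×D + 1×920 = 920 + 3D
ΔH = Σ(broken) − Σ(formed) = (2322) − (920 + 3D) = +1402 − 3D
Setting this equal to +46 kJ gives 3D = 1356, so D = 452 kJ/mol.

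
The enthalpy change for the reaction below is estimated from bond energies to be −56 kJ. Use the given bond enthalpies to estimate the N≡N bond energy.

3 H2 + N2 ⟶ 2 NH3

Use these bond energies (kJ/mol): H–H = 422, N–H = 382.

D(N≡N) ≈ 970 kJ/mol

Let D be the N≡N bond energy.
Σ(broken) = 3×422 + 1×D = 1266 + D
Σ(formed) = 6×382 = 2292
ΔH = Σ(broken) − Σ(formed) = (1266 + D) − (2292) = −1026 + D
Setting this equal to −56 kJ gives D = 970 kJ/mol.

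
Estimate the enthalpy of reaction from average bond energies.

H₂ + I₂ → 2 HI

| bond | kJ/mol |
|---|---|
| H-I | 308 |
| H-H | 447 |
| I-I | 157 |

Bonds broken (reactants):
  H-H: 1 × 447 = 447
  I-I: 1 × 157 = 157
  Σ(broken) = 604 kJ
Bonds formed (products):
  H-I: 2 × 308 = 616
  Σ(formed) = 616 kJ
ΔH = Σ(broken) − Σ(formed) = 604 − 616 = −12 kJ

ΔH ≈ −12 kJ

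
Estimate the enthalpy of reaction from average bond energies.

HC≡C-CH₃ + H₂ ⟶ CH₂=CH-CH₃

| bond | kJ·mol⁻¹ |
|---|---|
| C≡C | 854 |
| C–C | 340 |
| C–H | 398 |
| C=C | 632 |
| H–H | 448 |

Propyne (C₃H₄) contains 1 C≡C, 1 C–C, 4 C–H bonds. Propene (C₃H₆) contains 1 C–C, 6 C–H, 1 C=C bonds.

Bonds broken (reactants):
  C≡C: 1 × 854 = 854
  C–C: 1 × 340 = 340
  C–H: 4 × 398 = 1592
  H–H: 1 × 448 = 448
  Σ(broken) = 3234 kJ
Bonds formed (products):
  C–C: 1 × 340 = 340
  C–H: 6 × 398 = 2388
  C=C: 1 × 632 = 632
  Σ(formed) = 3360 kJ
ΔH = Σ(broken) − Σ(formed) = 3234 − 3360 = −126 kJ

ΔH ≈ −126 kJ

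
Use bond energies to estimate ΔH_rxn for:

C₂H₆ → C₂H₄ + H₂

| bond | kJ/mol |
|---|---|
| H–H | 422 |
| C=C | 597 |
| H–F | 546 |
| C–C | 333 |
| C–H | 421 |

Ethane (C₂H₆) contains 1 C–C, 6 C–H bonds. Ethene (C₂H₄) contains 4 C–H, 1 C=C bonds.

Bonds broken (reactants):
  C–C: 1 × 333 = 333
  C–H: 6 × 421 = 2526
  Σ(broken) = 2859 kJ
Bonds formed (products):
  C–H: 4 × 421 = 1684
  C=C: 1 × 597 = 597
  H–H: 1 × 422 = 422
  Σ(formed) = 2703 kJ
ΔH = Σ(broken) − Σ(formed) = 2859 − 2703 = +156 kJ

ΔH ≈ +156 kJ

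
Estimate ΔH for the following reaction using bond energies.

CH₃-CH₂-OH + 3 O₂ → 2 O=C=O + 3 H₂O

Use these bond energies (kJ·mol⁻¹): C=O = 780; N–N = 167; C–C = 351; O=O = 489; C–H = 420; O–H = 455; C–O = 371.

ΔH ≈ −1106 kJ

Bonds broken (reactants):
  C–C: 1 × 351 = 351
  C–H: 5 × 420 = 2100
  C–O: 1 × 371 = 371
  O–H: 1 × 455 = 455
  O=O: 3 × 489 = 1467
  Σ(broken) = 4744 kJ
Bonds formed (products):
  C=O: 4 × 780 = 3120
  O–H: 6 × 455 = 2730
  Σ(formed) = 5850 kJ
ΔH = Σ(broken) − Σ(formed) = 4744 − 5850 = −1106 kJ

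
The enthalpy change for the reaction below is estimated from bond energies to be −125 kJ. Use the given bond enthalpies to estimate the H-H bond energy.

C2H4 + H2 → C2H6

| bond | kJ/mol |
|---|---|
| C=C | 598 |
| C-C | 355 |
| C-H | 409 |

D(H-H) ≈ 450 kJ/mol

Let D be the H-H bond energy.
Σ(broken) = 4×409 + 1×598 + 1×D = 2234 + D
Σ(formed) = 1×355 + 6×409 = 2809
ΔH = Σ(broken) − Σ(formed) = (2234 + D) − (2809) = −575 + D
Setting this equal to −125 kJ gives D = 450 kJ/mol.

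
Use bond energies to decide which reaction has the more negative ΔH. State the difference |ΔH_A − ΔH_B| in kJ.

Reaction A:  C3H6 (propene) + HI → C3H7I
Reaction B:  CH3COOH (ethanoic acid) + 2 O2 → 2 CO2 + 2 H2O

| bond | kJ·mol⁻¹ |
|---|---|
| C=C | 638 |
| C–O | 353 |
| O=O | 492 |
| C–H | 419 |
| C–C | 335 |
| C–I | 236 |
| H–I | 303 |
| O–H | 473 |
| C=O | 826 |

Reaction B, by 919 kJ

Reaction A:
  Bonds broken (reactants):
    C–C: 1 × 335 = 335
    C–H: 6 × 419 = 2514
    C=C: 1 × 638 = 638
    H–I: 1 × 303 = 303
    Σ(broken) = 3790 kJ
  Bonds formed (products):
    C–C: 2 × 335 = 670
    C–H: 7 × 419 = 2933
    C–I: 1 × 236 = 236
    Σ(formed) = 3839 kJ
  ΔH_A = 3790 − 3839 = −49 kJ
Reaction B:
  Bonds broken (reactants):
    C–C: 1 × 335 = 335
    C–H: 3 × 419 = 1257
    C–O: 1 × 353 = 353
    C=O: 1 × 826 = 826
    O–H: 1 × 473 = 473
    O=O: 2 × 492 = 984
    Σ(broken) = 4228 kJ
  Bonds formed (products):
    C=O: 4 × 826 = 3304
    O–H: 4 × 473 = 1892
    Σ(formed) = 5196 kJ
  ΔH_B = 4228 − 5196 = −968 kJ
ΔH_A − ΔH_B = +919 kJ, so reaction B has the more negative ΔH; |ΔH_A − ΔH_B| = 919 kJ.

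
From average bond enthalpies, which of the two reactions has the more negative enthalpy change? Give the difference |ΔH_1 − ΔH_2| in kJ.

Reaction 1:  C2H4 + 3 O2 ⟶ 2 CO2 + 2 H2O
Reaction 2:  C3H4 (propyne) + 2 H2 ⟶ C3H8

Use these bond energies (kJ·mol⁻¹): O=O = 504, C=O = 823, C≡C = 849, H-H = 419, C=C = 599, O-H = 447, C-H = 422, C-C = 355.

Reaction 1:
  Bonds broken (reactants):
    C-H: 4 × 422 = 1688
    C=C: 1 × 599 = 599
    O=O: 3 × 504 = 1512
    Σ(broken) = 3799 kJ
  Bonds formed (products):
    C=O: 4 × 823 = 3292
    O-H: 4 × 447 = 1788
    Σ(formed) = 5080 kJ
  ΔH_1 = 3799 − 5080 = −1281 kJ
Reaction 2:
  Bonds broken (reactants):
    C≡C: 1 × 849 = 849
    C-C: 1 × 355 = 355
    C-H: 4 × 422 = 1688
    H-H: 2 × 419 = 838
    Σ(broken) = 3730 kJ
  Bonds formed (products):
    C-C: 2 × 355 = 710
    C-H: 8 × 422 = 3376
    Σ(formed) = 4086 kJ
  ΔH_2 = 3730 − 4086 = −356 kJ
ΔH_1 − ΔH_2 = −925 kJ, so reaction 1 has the more negative ΔH; |ΔH_1 − ΔH_2| = 925 kJ.

Reaction 1, by 925 kJ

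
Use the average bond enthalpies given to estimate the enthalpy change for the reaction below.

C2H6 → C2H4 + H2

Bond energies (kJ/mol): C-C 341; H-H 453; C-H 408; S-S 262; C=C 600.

Bonds broken (reactants):
  C-C: 1 × 341 = 341
  C-H: 6 × 408 = 2448
  Σ(broken) = 2789 kJ
Bonds formed (products):
  C-H: 4 × 408 = 1632
  C=C: 1 × 600 = 600
  H-H: 1 × 453 = 453
  Σ(formed) = 2685 kJ
ΔH = Σ(broken) − Σ(formed) = 2789 − 2685 = +104 kJ

ΔH ≈ +104 kJ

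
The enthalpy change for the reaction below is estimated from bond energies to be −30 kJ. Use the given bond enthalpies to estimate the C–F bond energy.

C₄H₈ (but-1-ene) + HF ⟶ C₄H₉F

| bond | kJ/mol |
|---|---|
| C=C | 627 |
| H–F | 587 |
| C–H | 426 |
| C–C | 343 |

D(C–F) ≈ 475 kJ/mol

Let D be the C–F bond energy.
Σ(broken) = 2×343 + 8×426 + 1×627 + 1×587 = 5308
Σ(formed) = 3×343 + 1×D + 9×426 = 4863 + D
ΔH = Σ(broken) − Σ(formed) = (5308) − (4863 + D) = +445 − D
Setting this equal to −30 kJ gives D = 475 kJ/mol.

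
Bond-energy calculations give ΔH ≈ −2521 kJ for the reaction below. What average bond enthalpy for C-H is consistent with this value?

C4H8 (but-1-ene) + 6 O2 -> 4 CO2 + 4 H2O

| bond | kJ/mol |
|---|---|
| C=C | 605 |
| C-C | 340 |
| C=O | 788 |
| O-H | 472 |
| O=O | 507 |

D(C-H) ≈ 404 kJ/mol

Let D be the C-H bond energy.
Σ(broken) = 2×340 + 8×D + 1×605 + 6×507 = 4327 + 8D
Σ(formed) = 8×788 + 8×472 = 10080
ΔH = Σ(broken) − Σ(formed) = (4327 + 8D) − (10080) = −5753 + 8D
Setting this equal to −2521 kJ gives 8D = 3232, so D = 404 kJ/mol.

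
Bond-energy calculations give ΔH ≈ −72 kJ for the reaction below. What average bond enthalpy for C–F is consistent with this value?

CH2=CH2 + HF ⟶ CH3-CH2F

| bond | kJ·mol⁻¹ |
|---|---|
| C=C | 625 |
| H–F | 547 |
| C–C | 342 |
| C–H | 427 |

D(C–F) ≈ 475 kJ/mol

Let D be the C–F bond energy.
Σ(broken) = 4×427 + 1×625 + 1×547 = 2880
Σ(formed) = 1×342 + 1×D + 5×427 = 2477 + D
ΔH = Σ(broken) − Σ(formed) = (2880) − (2477 + D) = +403 − D
Setting this equal to −72 kJ gives D = 475 kJ/mol.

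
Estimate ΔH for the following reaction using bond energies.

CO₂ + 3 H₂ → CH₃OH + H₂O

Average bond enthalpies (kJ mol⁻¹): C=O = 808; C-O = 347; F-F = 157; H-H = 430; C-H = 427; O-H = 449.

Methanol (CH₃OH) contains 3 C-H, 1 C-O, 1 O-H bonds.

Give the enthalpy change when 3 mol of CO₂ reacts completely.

ΔH = −207 kJ

Bonds broken (reactants):
  C=O: 2 × 808 = 1616
  H-H: 3 × 430 = 1290
  Σ(broken) = 2906 kJ
Bonds formed (products):
  C-H: 3 × 427 = 1281
  C-O: 1 × 347 = 347
  O-H: 3 × 449 = 1347
  Σ(formed) = 2975 kJ
ΔH = Σ(broken) − Σ(formed) = 2906 − 2975 = −69 kJ
For 3× the reaction as written: 3 × (−69) = −207 kJ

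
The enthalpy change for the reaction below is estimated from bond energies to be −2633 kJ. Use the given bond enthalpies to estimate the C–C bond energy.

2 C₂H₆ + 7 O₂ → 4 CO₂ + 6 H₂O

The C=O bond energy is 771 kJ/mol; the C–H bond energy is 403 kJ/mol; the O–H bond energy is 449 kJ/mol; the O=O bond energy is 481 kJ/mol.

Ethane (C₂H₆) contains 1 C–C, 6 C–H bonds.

D(C–C) ≈ 360 kJ/mol

Let D be the C–C bond energy.
Σ(broken) = 2×D + 12×403 + 7×481 = 8203 + 2D
Σ(formed) = 8×771 + 12×449 = 11556
ΔH = Σ(broken) − Σ(formed) = (8203 + 2D) − (11556) = −3353 + 2D
Setting this equal to −2633 kJ gives 2D = 720, so D = 360 kJ/mol.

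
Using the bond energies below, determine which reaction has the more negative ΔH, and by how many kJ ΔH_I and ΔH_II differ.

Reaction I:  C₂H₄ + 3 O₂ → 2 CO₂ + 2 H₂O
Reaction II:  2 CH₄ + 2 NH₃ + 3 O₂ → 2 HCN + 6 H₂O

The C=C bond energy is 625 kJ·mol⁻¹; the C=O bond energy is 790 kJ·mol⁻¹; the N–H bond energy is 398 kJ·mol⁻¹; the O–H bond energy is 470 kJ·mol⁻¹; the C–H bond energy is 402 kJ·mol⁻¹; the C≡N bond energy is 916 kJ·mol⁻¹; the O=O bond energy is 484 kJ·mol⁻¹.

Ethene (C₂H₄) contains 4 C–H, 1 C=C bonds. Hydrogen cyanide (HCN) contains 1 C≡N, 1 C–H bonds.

Reaction I:
  Bonds broken (reactants):
    C–H: 4 × 402 = 1608
    C=C: 1 × 625 = 625
    O=O: 3 × 484 = 1452
    Σ(broken) = 3685 kJ
  Bonds formed (products):
    C=O: 4 × 790 = 3160
    O–H: 4 × 470 = 1880
    Σ(formed) = 5040 kJ
  ΔH_I = 3685 − 5040 = −1355 kJ
Reaction II:
  Bonds broken (reactants):
    C–H: 8 × 402 = 3216
    N–H: 6 × 398 = 2388
    O=O: 3 × 484 = 1452
    Σ(broken) = 7056 kJ
  Bonds formed (products):
    C≡N: 2 × 916 = 1832
    C–H: 2 × 402 = 804
    O–H: 12 × 470 = 5640
    Σ(formed) = 8276 kJ
  ΔH_II = 7056 − 8276 = −1220 kJ
ΔH_I − ΔH_II = −135 kJ, so reaction I has the more negative ΔH; |ΔH_I − ΔH_II| = 135 kJ.

Reaction I, by 135 kJ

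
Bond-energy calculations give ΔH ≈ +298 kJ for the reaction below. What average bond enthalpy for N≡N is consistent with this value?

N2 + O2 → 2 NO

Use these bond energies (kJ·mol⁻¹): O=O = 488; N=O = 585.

Let D be the N≡N bond energy.
Σ(broken) = 1×D + 1×488 = 488 + D
Σ(formed) = 2×585 = 1170
ΔH = Σ(broken) − Σ(formed) = (488 + D) − (1170) = −682 + D
Setting this equal to +298 kJ gives D = 980 kJ/mol.

D(N≡N) ≈ 980 kJ/mol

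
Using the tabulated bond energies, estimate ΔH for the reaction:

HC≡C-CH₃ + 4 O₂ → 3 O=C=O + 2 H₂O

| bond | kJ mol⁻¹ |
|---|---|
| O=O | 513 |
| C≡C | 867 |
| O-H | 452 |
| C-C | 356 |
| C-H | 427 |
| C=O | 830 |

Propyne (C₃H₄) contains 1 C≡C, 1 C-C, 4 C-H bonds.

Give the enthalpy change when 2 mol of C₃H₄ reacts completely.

ΔH = −3610 kJ

Bonds broken (reactants):
  C≡C: 1 × 867 = 867
  C-C: 1 × 356 = 356
  C-H: 4 × 427 = 1708
  O=O: 4 × 513 = 2052
  Σ(broken) = 4983 kJ
Bonds formed (products):
  C=O: 6 × 830 = 4980
  O-H: 4 × 452 = 1808
  Σ(formed) = 6788 kJ
ΔH = Σ(broken) − Σ(formed) = 4983 − 6788 = −1805 kJ
For 2× the reaction as written: 2 × (−1805) = −3610 kJ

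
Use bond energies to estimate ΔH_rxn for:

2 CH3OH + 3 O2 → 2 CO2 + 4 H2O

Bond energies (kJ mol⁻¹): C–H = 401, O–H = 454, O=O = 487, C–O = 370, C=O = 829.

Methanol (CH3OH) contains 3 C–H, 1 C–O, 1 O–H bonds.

ΔH ≈ −1433 kJ

Bonds broken (reactants):
  C–H: 6 × 401 = 2406
  C–O: 2 × 370 = 740
  O–H: 2 × 454 = 908
  O=O: 3 × 487 = 1461
  Σ(broken) = 5515 kJ
Bonds formed (products):
  C=O: 4 × 829 = 3316
  O–H: 8 × 454 = 3632
  Σ(formed) = 6948 kJ
ΔH = Σ(broken) − Σ(formed) = 5515 − 6948 = −1433 kJ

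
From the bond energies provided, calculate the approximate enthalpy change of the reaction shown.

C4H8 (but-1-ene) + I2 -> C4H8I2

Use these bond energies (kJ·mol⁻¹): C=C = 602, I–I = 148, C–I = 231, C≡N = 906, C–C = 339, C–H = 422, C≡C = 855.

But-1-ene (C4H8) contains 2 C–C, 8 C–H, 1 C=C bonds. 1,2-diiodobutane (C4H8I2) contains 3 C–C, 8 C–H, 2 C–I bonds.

ΔH ≈ −51 kJ

Bonds broken (reactants):
  C–C: 2 × 339 = 678
  C–H: 8 × 422 = 3376
  C=C: 1 × 602 = 602
  I–I: 1 × 148 = 148
  Σ(broken) = 4804 kJ
Bonds formed (products):
  C–C: 3 × 339 = 1017
  C–H: 8 × 422 = 3376
  C–I: 2 × 231 = 462
  Σ(formed) = 4855 kJ
ΔH = Σ(broken) − Σ(formed) = 4804 − 4855 = −51 kJ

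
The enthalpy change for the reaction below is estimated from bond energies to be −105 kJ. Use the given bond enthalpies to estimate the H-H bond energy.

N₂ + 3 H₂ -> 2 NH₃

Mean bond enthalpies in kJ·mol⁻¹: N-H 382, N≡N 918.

D(H-H) ≈ 423 kJ/mol

Let D be the H-H bond energy.
Σ(broken) = 3×D + 1×918 = 918 + 3D
Σ(formed) = 6×382 = 2292
ΔH = Σ(broken) − Σ(formed) = (918 + 3D) − (2292) = −1374 + 3D
Setting this equal to −105 kJ gives 3D = 1269, so D = 423 kJ/mol.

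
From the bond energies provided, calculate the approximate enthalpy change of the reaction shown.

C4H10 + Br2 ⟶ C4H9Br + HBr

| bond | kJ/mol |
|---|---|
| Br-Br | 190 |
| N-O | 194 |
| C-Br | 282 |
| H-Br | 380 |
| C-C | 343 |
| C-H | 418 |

ΔH ≈ −54 kJ

Bonds broken (reactants):
  Br-Br: 1 × 190 = 190
  C-C: 3 × 343 = 1029
  C-H: 10 × 418 = 4180
  Σ(broken) = 5399 kJ
Bonds formed (products):
  C-Br: 1 × 282 = 282
  C-C: 3 × 343 = 1029
  C-H: 9 × 418 = 3762
  H-Br: 1 × 380 = 380
  Σ(formed) = 5453 kJ
ΔH = Σ(broken) − Σ(formed) = 5399 − 5453 = −54 kJ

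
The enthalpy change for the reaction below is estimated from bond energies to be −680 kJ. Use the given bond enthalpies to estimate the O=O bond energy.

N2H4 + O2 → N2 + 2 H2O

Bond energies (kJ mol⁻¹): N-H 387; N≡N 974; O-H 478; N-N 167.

D(O=O) ≈ 491 kJ/mol

Let D be the O=O bond energy.
Σ(broken) = 4×387 + 1×167 + 1×D = 1715 + D
Σ(formed) = 1×974 + 4×478 = 2886
ΔH = Σ(broken) − Σ(formed) = (1715 + D) − (2886) = −1171 + D
Setting this equal to −680 kJ gives D = 491 kJ/mol.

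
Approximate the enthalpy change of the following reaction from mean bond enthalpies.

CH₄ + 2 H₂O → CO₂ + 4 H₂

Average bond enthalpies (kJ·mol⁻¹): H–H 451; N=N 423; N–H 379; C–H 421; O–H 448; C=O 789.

Bonds broken (reactants):
  C–H: 4 × 421 = 1684
  O–H: 4 × 448 = 1792
  Σ(broken) = 3476 kJ
Bonds formed (products):
  C=O: 2 × 789 = 1578
  H–H: 4 × 451 = 1804
  Σ(formed) = 3382 kJ
ΔH = Σ(broken) − Σ(formed) = 3476 − 3382 = +94 kJ

ΔH ≈ +94 kJ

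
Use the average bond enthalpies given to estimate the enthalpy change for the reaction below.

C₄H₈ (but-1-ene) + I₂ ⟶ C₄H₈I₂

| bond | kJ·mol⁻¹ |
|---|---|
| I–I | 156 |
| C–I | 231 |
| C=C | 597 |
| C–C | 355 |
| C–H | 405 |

Bonds broken (reactants):
  C–C: 2 × 355 = 710
  C–H: 8 × 405 = 3240
  C=C: 1 × 597 = 597
  I–I: 1 × 156 = 156
  Σ(broken) = 4703 kJ
Bonds formed (products):
  C–C: 3 × 355 = 1065
  C–H: 8 × 405 = 3240
  C–I: 2 × 231 = 462
  Σ(formed) = 4767 kJ
ΔH = Σ(broken) − Σ(formed) = 4703 − 4767 = −64 kJ

ΔH ≈ −64 kJ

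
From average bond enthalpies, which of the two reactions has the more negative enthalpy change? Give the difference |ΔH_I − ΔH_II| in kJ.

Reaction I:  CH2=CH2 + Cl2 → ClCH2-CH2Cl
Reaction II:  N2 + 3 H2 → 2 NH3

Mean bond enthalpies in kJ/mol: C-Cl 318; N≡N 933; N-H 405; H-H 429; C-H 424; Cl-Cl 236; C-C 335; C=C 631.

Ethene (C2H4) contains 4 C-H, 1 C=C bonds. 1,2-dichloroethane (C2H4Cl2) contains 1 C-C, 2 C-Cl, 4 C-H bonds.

Reaction I:
  Bonds broken (reactants):
    C-H: 4 × 424 = 1696
    C=C: 1 × 631 = 631
    Cl-Cl: 1 × 236 = 236
    Σ(broken) = 2563 kJ
  Bonds formed (products):
    C-C: 1 × 335 = 335
    C-Cl: 2 × 318 = 636
    C-H: 4 × 424 = 1696
    Σ(formed) = 2667 kJ
  ΔH_I = 2563 − 2667 = −104 kJ
Reaction II:
  Bonds broken (reactants):
    H-H: 3 × 429 = 1287
    N≡N: 1 × 933 = 933
    Σ(broken) = 2220 kJ
  Bonds formed (products):
    N-H: 6 × 405 = 2430
    Σ(formed) = 2430 kJ
  ΔH_II = 2220 − 2430 = −210 kJ
ΔH_I − ΔH_II = +106 kJ, so reaction II has the more negative ΔH; |ΔH_I − ΔH_II| = 106 kJ.

Reaction II, by 106 kJ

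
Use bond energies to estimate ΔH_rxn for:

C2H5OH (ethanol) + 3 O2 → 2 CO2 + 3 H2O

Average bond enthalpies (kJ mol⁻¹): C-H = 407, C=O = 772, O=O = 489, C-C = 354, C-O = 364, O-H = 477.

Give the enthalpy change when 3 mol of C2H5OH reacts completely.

ΔH = −3759 kJ

Bonds broken (reactants):
  C-C: 1 × 354 = 354
  C-H: 5 × 407 = 2035
  C-O: 1 × 364 = 364
  O-H: 1 × 477 = 477
  O=O: 3 × 489 = 1467
  Σ(broken) = 4697 kJ
Bonds formed (products):
  C=O: 4 × 772 = 3088
  O-H: 6 × 477 = 2862
  Σ(formed) = 5950 kJ
ΔH = Σ(broken) − Σ(formed) = 4697 − 5950 = −1253 kJ
For 3× the reaction as written: 3 × (−1253) = −3759 kJ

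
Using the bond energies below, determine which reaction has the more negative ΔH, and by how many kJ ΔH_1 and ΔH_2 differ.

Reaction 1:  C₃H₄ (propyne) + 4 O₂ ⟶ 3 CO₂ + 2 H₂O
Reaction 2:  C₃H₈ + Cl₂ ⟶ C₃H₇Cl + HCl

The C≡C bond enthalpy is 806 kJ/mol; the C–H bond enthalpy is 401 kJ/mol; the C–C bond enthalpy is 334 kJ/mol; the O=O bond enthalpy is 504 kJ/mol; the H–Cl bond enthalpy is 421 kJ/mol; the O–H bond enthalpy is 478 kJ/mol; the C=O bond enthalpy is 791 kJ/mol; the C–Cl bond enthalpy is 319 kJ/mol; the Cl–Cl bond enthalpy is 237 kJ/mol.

Reaction 1:
  Bonds broken (reactants):
    C≡C: 1 × 806 = 806
    C–C: 1 × 334 = 334
    C–H: 4 × 401 = 1604
    O=O: 4 × 504 = 2016
    Σ(broken) = 4760 kJ
  Bonds formed (products):
    C=O: 6 × 791 = 4746
    O–H: 4 × 478 = 1912
    Σ(formed) = 6658 kJ
  ΔH_1 = 4760 − 6658 = −1898 kJ
Reaction 2:
  Bonds broken (reactants):
    C–C: 2 × 334 = 668
    C–H: 8 × 401 = 3208
    Cl–Cl: 1 × 237 = 237
    Σ(broken) = 4113 kJ
  Bonds formed (products):
    C–C: 2 × 334 = 668
    C–Cl: 1 × 319 = 319
    C–H: 7 × 401 = 2807
    H–Cl: 1 × 421 = 421
    Σ(formed) = 4215 kJ
  ΔH_2 = 4113 − 4215 = −102 kJ
ΔH_1 − ΔH_2 = −1796 kJ, so reaction 1 has the more negative ΔH; |ΔH_1 − ΔH_2| = 1796 kJ.

Reaction 1, by 1796 kJ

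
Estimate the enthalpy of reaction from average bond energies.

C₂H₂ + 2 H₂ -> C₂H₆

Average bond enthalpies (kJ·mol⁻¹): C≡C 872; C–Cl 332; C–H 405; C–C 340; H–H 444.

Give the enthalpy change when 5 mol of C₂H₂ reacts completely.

Bonds broken (reactants):
  C≡C: 1 × 872 = 872
  C–H: 2 × 405 = 810
  H–H: 2 × 444 = 888
  Σ(broken) = 2570 kJ
Bonds formed (products):
  C–C: 1 × 340 = 340
  C–H: 6 × 405 = 2430
  Σ(formed) = 2770 kJ
ΔH = Σ(broken) − Σ(formed) = 2570 − 2770 = −200 kJ
For 5× the reaction as written: 5 × (−200) = −1000 kJ

ΔH = −1000 kJ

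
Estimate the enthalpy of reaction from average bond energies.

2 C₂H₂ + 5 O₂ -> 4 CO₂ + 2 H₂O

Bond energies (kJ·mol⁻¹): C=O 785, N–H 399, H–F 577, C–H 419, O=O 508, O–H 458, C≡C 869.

ΔH ≈ −2158 kJ

Bonds broken (reactants):
  C≡C: 2 × 869 = 1738
  C–H: 4 × 419 = 1676
  O=O: 5 × 508 = 2540
  Σ(broken) = 5954 kJ
Bonds formed (products):
  C=O: 8 × 785 = 6280
  O–H: 4 × 458 = 1832
  Σ(formed) = 8112 kJ
ΔH = Σ(broken) − Σ(formed) = 5954 − 8112 = −2158 kJ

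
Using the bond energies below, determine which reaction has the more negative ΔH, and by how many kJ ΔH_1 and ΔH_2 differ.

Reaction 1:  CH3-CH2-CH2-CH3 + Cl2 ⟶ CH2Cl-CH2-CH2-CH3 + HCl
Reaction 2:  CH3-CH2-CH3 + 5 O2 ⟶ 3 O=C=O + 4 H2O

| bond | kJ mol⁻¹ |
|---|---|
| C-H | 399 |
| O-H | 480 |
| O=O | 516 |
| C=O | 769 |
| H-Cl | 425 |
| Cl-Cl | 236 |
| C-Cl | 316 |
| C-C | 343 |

Reaction 2, by 1890 kJ

Reaction 1:
  Bonds broken (reactants):
    C-C: 3 × 343 = 1029
    C-H: 10 × 399 = 3990
    Cl-Cl: 1 × 236 = 236
    Σ(broken) = 5255 kJ
  Bonds formed (products):
    C-C: 3 × 343 = 1029
    C-Cl: 1 × 316 = 316
    C-H: 9 × 399 = 3591
    H-Cl: 1 × 425 = 425
    Σ(formed) = 5361 kJ
  ΔH_1 = 5255 − 5361 = −106 kJ
Reaction 2:
  Bonds broken (reactants):
    C-C: 2 × 343 = 686
    C-H: 8 × 399 = 3192
    O=O: 5 × 516 = 2580
    Σ(broken) = 6458 kJ
  Bonds formed (products):
    C=O: 6 × 769 = 4614
    O-H: 8 × 480 = 3840
    Σ(formed) = 8454 kJ
  ΔH_2 = 6458 − 8454 = −1996 kJ
ΔH_1 − ΔH_2 = +1890 kJ, so reaction 2 has the more negative ΔH; |ΔH_1 − ΔH_2| = 1890 kJ.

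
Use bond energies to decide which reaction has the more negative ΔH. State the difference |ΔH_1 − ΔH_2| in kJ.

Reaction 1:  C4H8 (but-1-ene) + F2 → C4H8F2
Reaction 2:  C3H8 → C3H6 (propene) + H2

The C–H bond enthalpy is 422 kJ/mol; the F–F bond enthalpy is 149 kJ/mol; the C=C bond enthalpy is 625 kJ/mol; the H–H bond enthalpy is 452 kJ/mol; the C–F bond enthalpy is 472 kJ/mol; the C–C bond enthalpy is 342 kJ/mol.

Reaction 1:
  Bonds broken (reactants):
    C–C: 2 × 342 = 684
    C–H: 8 × 422 = 3376
    C=C: 1 × 625 = 625
    F–F: 1 × 149 = 149
    Σ(broken) = 4834 kJ
  Bonds formed (products):
    C–C: 3 × 342 = 1026
    C–F: 2 × 472 = 944
    C–H: 8 × 422 = 3376
    Σ(formed) = 5346 kJ
  ΔH_1 = 4834 − 5346 = −512 kJ
Reaction 2:
  Bonds broken (reactants):
    C–C: 2 × 342 = 684
    C–H: 8 × 422 = 3376
    Σ(broken) = 4060 kJ
  Bonds formed (products):
    C–C: 1 × 342 = 342
    C–H: 6 × 422 = 2532
    C=C: 1 × 625 = 625
    H–H: 1 × 452 = 452
    Σ(formed) = 3951 kJ
  ΔH_2 = 4060 − 3951 = +109 kJ
ΔH_1 − ΔH_2 = −621 kJ, so reaction 1 has the more negative ΔH; |ΔH_1 − ΔH_2| = 621 kJ.

Reaction 1, by 621 kJ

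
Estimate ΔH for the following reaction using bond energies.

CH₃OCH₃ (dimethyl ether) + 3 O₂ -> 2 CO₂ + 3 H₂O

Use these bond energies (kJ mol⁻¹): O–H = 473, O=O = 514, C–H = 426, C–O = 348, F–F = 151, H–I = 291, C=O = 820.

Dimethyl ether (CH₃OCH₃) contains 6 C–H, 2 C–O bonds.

Bonds broken (reactants):
  C–H: 6 × 426 = 2556
  C–O: 2 × 348 = 696
  O=O: 3 × 514 = 1542
  Σ(broken) = 4794 kJ
Bonds formed (products):
  C=O: 4 × 820 = 3280
  O–H: 6 × 473 = 2838
  Σ(formed) = 6118 kJ
ΔH = Σ(broken) − Σ(formed) = 4794 − 6118 = −1324 kJ

ΔH ≈ −1324 kJ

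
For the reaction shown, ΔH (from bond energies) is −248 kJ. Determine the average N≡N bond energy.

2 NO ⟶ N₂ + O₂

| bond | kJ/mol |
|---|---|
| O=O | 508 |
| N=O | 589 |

D(N≡N) ≈ 918 kJ/mol

Let D be the N≡N bond energy.
Σ(broken) = 2×589 = 1178
Σ(formed) = 1×D + 1×508 = 508 + D
ΔH = Σ(broken) − Σ(formed) = (1178) − (508 + D) = +670 − D
Setting this equal to −248 kJ gives D = 918 kJ/mol.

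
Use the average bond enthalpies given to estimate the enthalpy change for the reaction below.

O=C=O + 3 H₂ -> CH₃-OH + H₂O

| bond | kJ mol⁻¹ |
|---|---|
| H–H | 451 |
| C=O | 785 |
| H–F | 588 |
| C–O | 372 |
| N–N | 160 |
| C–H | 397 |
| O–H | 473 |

Bonds broken (reactants):
  C=O: 2 × 785 = 1570
  H–H: 3 × 451 = 1353
  Σ(broken) = 2923 kJ
Bonds formed (products):
  C–H: 3 × 397 = 1191
  C–O: 1 × 372 = 372
  O–H: 3 × 473 = 1419
  Σ(formed) = 2982 kJ
ΔH = Σ(broken) − Σ(formed) = 2923 − 2982 = −59 kJ

ΔH ≈ −59 kJ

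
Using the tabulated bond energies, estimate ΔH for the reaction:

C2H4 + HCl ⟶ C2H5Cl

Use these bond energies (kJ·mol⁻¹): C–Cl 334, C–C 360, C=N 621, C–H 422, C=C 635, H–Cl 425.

ΔH ≈ −56 kJ

Bonds broken (reactants):
  C–H: 4 × 422 = 1688
  C=C: 1 × 635 = 635
  H–Cl: 1 × 425 = 425
  Σ(broken) = 2748 kJ
Bonds formed (products):
  C–C: 1 × 360 = 360
  C–Cl: 1 × 334 = 334
  C–H: 5 × 422 = 2110
  Σ(formed) = 2804 kJ
ΔH = Σ(broken) − Σ(formed) = 2748 − 2804 = −56 kJ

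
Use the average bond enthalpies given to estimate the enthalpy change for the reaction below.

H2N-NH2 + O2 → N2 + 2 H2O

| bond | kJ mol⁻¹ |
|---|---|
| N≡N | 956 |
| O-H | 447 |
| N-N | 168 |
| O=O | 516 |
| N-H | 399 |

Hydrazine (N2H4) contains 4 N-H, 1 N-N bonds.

Bonds broken (reactants):
  N-H: 4 × 399 = 1596
  N-N: 1 × 168 = 168
  O=O: 1 × 516 = 516
  Σ(broken) = 2280 kJ
Bonds formed (products):
  N≡N: 1 × 956 = 956
  O-H: 4 × 447 = 1788
  Σ(formed) = 2744 kJ
ΔH = Σ(broken) − Σ(formed) = 2280 − 2744 = −464 kJ

ΔH ≈ −464 kJ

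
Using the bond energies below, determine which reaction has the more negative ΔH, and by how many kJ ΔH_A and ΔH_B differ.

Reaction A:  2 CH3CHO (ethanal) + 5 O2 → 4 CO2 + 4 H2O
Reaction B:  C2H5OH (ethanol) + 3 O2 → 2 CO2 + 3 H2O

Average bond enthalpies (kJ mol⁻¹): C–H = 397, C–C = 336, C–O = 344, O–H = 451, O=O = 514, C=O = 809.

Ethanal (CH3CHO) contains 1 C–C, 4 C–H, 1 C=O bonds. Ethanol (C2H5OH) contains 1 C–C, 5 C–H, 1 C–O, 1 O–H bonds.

Reaction A:
  Bonds broken (reactants):
    C–C: 2 × 336 = 672
    C–H: 8 × 397 = 3176
    C=O: 2 × 809 = 1618
    O=O: 5 × 514 = 2570
    Σ(broken) = 8036 kJ
  Bonds formed (products):
    C=O: 8 × 809 = 6472
    O–H: 8 × 451 = 3608
    Σ(formed) = 10080 kJ
  ΔH_A = 8036 − 10080 = −2044 kJ
Reaction B:
  Bonds broken (reactants):
    C–C: 1 × 336 = 336
    C–H: 5 × 397 = 1985
    C–O: 1 × 344 = 344
    O–H: 1 × 451 = 451
    O=O: 3 × 514 = 1542
    Σ(broken) = 4658 kJ
  Bonds formed (products):
    C=O: 4 × 809 = 3236
    O–H: 6 × 451 = 2706
    Σ(formed) = 5942 kJ
  ΔH_B = 4658 − 5942 = −1284 kJ
ΔH_A − ΔH_B = −760 kJ, so reaction A has the more negative ΔH; |ΔH_A − ΔH_B| = 760 kJ.

Reaction A, by 760 kJ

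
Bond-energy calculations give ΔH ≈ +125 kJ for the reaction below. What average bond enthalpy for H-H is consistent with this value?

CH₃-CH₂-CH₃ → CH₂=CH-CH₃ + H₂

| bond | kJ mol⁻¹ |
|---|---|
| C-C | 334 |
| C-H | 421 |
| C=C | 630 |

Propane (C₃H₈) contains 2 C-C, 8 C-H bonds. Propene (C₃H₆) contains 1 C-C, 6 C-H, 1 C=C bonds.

D(H-H) ≈ 421 kJ/mol

Let D be the H-H bond energy.
Σ(broken) = 2×334 + 8×421 = 4036
Σ(formed) = 1×334 + 6×421 + 1×630 + 1×D = 3490 + D
ΔH = Σ(broken) − Σ(formed) = (4036) − (3490 + D) = +546 − D
Setting this equal to +125 kJ gives D = 421 kJ/mol.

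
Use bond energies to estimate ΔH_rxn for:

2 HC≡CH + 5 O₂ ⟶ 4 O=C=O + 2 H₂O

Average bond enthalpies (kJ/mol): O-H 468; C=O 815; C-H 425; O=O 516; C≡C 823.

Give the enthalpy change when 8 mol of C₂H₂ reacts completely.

Bonds broken (reactants):
  C≡C: 2 × 823 = 1646
  C-H: 4 × 425 = 1700
  O=O: 5 × 516 = 2580
  Σ(broken) = 5926 kJ
Bonds formed (products):
  C=O: 8 × 815 = 6520
  O-H: 4 × 468 = 1872
  Σ(formed) = 8392 kJ
ΔH = Σ(broken) − Σ(formed) = 5926 − 8392 = −2466 kJ
For 4× the reaction as written: 4 × (−2466) = −9864 kJ

ΔH = −9864 kJ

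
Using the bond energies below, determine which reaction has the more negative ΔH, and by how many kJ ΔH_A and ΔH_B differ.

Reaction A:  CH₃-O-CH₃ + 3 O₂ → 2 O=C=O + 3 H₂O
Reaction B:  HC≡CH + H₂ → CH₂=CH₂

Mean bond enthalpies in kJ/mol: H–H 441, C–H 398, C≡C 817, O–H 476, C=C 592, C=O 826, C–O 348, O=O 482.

Reaction A:
  Bonds broken (reactants):
    C–H: 6 × 398 = 2388
    C–O: 2 × 348 = 696
    O=O: 3 × 482 = 1446
    Σ(broken) = 4530 kJ
  Bonds formed (products):
    C=O: 4 × 826 = 3304
    O–H: 6 × 476 = 2856
    Σ(formed) = 6160 kJ
  ΔH_A = 4530 − 6160 = −1630 kJ
Reaction B:
  Bonds broken (reactants):
    C≡C: 1 × 817 = 817
    C–H: 2 × 398 = 796
    H–H: 1 × 441 = 441
    Σ(broken) = 2054 kJ
  Bonds formed (products):
    C–H: 4 × 398 = 1592
    C=C: 1 × 592 = 592
    Σ(formed) = 2184 kJ
  ΔH_B = 2054 − 2184 = −130 kJ
ΔH_A − ΔH_B = −1500 kJ, so reaction A has the more negative ΔH; |ΔH_A − ΔH_B| = 1500 kJ.

Reaction A, by 1500 kJ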